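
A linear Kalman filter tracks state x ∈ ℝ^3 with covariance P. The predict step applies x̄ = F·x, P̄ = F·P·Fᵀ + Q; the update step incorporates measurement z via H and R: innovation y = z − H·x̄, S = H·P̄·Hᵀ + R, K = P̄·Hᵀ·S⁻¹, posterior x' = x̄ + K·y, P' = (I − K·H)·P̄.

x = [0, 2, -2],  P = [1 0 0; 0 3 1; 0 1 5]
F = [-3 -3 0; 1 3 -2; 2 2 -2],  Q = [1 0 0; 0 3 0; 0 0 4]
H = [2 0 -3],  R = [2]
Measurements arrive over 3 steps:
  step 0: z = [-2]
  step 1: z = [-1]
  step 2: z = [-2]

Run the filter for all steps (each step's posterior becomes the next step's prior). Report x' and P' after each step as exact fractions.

step 0: x' = [214/327, 308/109, 124/109], P' = [3907/327 328/109 854/109; 328/109 1077/109 234/109; 854/109 234/109 584/109]
step 1: x' = [-2665/5667, 12646/5667, 158/5667], P' = [1422325/153009 1746760/153009 918248/153009; 1746760/153009 5220457/153009 1178408/153009; 918248/153009 1178408/153009 626164/153009]
step 2: x' = [-3260563/65926517, 526667041/197779551, 125654378/197779551], P' = [435569449/65926517 384095328/65926517 278251000/65926517; 384095328/65926517 4526122583/197779551 792559792/197779551; 278251000/65926517 792559792/197779551 576184412/197779551]

step 0: x̄ = F·x = [-6, 10, 8]
step 0: P̄ = F·P·Fᵀ + Q = [37 -24 -18; -24 39 30; -18 30 32]
step 0: y = z − H·x̄ = [34]
step 0: S = H·P̄·Hᵀ + R = [654]
step 0: K = P̄·Hᵀ·S⁻¹ = [64/327; -23/109; -22/109]
step 0: x' = x̄ + K·y = [214/327, 308/109, 124/109]
step 0: P' = (I − K·H)·P̄ = [3907/327 328/109 854/109; 328/109 1077/109 234/109; 854/109 234/109 584/109]
step 1: x̄ = F·x = [-1138/109, 2242/327, 1532/327]
step 1: P̄ = F·P·Fᵀ + Q = [27427/109 -11008/109 -11684/109; -11008/109 28207/327 19688/327; -11684/109 19688/327 18628/327]
step 1: y = z − H·x̄ = [3699/109]
step 1: S = H·P̄·Hᵀ + R = [306018/109]
step 1: K = P̄·Hᵀ·S⁻¹ = [44953/153009; -20852/153009; -20998/153009]
step 1: x' = x̄ + K·y = [-2665/5667, 12646/5667, 158/5667]
step 1: P' = (I − K·H)·P̄ = [1422325/153009 1746760/153009 918248/153009; 1746760/153009 5220457/153009 1178408/153009; 918248/153009 1178408/153009 626164/153009]
step 2: x̄ = F·x = [-9981/1889, 34957/5667, 19646/5667]
step 2: P̄ = F·P·Fᵀ + Q = [10153303/17001 -6625808/17001 -1786588/5667; -6625808/17001 4892977/17001 411760/1889; -1786588/5667 411760/1889 995876/5667]
step 2: y = z − H·x̄ = [35830/1889]
step 2: S = H·P̄·Hᵀ + R = [131853034/17001]
step 2: K = P̄·Hᵀ·S⁻¹ = [18192949/65926517; -12184568/65926517; -9841206/65926517]
step 2: x' = x̄ + K·y = [-3260563/65926517, 526667041/197779551, 125654378/197779551]
step 2: P' = (I − K·H)·P̄ = [435569449/65926517 384095328/65926517 278251000/65926517; 384095328/65926517 4526122583/197779551 792559792/197779551; 278251000/65926517 792559792/197779551 576184412/197779551]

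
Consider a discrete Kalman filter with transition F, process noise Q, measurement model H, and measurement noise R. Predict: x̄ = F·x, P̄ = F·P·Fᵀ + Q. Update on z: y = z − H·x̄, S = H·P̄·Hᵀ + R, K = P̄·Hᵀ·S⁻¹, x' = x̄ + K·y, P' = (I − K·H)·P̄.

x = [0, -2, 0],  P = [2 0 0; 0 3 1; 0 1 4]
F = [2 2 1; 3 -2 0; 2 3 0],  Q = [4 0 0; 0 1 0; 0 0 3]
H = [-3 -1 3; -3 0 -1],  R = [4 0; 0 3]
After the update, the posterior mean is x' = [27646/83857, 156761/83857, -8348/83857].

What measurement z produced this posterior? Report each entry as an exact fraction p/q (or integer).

z = [-3, -1]

x̄ = F·x = [-4, 4, -6]
P̄ = F·P·Fᵀ + Q = [32 -2 29; -2 31 -6; 29 -6 38]
S = H·P̄·Hᵀ + R = [167 -12; -12 503]
K = P̄·Hᵀ·S⁻¹ = [-5021/83857 -20959/83857; -21485/83857 1488/83857; 15099/83857 -20479/83857]
x' − x̄ = [363074/83857, -178667/83857, 494794/83857] = K·y
y = (KᵀK)⁻¹·Kᵀ·(x' − x̄) = [7, -19]
z = y + H·x̄ = [7, -19] + [-10, 18] = [-3, -1]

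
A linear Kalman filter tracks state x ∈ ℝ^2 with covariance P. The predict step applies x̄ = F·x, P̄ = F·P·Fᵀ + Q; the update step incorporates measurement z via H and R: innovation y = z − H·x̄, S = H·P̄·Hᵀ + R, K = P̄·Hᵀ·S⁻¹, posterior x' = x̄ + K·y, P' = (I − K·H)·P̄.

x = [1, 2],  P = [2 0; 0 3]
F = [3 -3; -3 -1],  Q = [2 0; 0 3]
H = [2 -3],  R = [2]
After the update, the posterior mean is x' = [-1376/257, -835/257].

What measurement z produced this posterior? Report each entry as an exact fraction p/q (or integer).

x̄ = F·x = [-3, -5]
P̄ = F·P·Fᵀ + Q = [47 -9; -9 24]
S = H·P̄·Hᵀ + R = [514]
K = P̄·Hᵀ·S⁻¹ = [121/514; -45/257]
x' − x̄ = [-605/257, 450/257] = K·y
y = (KᵀK)⁻¹·Kᵀ·(x' − x̄) = [-10]
z = y + H·x̄ = [-10] + [9] = [-1]

z = [-1]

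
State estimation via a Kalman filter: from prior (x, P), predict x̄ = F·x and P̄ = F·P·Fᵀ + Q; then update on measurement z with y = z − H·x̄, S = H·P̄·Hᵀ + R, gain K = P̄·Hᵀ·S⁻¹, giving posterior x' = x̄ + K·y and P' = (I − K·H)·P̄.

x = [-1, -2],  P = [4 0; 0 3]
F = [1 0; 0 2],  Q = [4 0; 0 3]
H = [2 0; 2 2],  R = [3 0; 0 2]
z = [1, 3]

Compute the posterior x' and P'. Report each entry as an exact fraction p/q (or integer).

x̄ = F·x = [-1, -4]
P̄ = F·P·Fᵀ + Q = [8 0; 0 15]
y = z − H·x̄ = [3, 13]
S = H·P̄·Hᵀ + R = [35 32; 32 94]
K = P̄·Hᵀ·S⁻¹ = [496/1133 24/1133; -480/1133 525/1133]
x' = x̄ + K·y = [667/1133, 853/1133]
P' = (I − K·H)·P̄ = [744/1133 -720/1133; -720/1133 1245/1133]

x' = [667/1133, 853/1133]
P' = [744/1133 -720/1133; -720/1133 1245/1133]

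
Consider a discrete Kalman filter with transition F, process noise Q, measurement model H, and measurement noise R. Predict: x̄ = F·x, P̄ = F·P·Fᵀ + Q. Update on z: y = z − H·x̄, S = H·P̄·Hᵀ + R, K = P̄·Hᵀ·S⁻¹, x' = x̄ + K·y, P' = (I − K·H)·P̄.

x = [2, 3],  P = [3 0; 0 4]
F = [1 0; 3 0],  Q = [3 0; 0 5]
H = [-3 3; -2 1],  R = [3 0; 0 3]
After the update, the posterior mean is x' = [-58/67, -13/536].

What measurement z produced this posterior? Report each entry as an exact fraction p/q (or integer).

x̄ = F·x = [2, 6]
P̄ = F·P·Fᵀ + Q = [6 9; 9 32]
S = H·P̄·Hᵀ + R = [183 51; 51 23]
K = P̄·Hᵀ·S⁻¹ = [15/67 -42/67; 291/536 -319/536]
x' − x̄ = [-192/67, -3229/536] = K·y
y = (KᵀK)⁻¹·Kᵀ·(x' − x̄) = [-10, 1]
z = y + H·x̄ = [-10, 1] + [12, 2] = [2, 3]

z = [2, 3]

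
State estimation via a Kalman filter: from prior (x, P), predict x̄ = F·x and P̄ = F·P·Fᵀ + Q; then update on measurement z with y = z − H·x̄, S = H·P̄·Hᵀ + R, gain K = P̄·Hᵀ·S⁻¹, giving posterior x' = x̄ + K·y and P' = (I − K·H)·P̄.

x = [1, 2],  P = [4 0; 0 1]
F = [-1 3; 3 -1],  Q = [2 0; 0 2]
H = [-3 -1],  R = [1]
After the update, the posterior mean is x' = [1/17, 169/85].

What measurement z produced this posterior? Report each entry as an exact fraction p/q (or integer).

z = [-2]

x̄ = F·x = [5, 1]
P̄ = F·P·Fᵀ + Q = [15 -15; -15 39]
S = H·P̄·Hᵀ + R = [85]
K = P̄·Hᵀ·S⁻¹ = [-6/17; 6/85]
x' − x̄ = [-84/17, 84/85] = K·y
y = (KᵀK)⁻¹·Kᵀ·(x' − x̄) = [14]
z = y + H·x̄ = [14] + [-16] = [-2]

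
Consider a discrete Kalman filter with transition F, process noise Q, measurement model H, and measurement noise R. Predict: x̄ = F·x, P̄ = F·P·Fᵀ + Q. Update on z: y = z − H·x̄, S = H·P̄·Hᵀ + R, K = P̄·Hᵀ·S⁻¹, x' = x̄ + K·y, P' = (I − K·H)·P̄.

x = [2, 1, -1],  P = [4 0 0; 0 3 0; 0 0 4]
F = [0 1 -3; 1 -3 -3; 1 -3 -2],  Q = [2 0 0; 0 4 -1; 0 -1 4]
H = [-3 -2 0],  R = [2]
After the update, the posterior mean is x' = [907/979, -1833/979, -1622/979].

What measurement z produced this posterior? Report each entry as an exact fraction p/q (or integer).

x̄ = F·x = [4, 2, 1]
P̄ = F·P·Fᵀ + Q = [41 27 15; 27 71 54; 15 54 51]
S = H·P̄·Hᵀ + R = [979]
K = P̄·Hᵀ·S⁻¹ = [-177/979; -223/979; -153/979]
x' − x̄ = [-3009/979, -3791/979, -2601/979] = K·y
y = (KᵀK)⁻¹·Kᵀ·(x' − x̄) = [17]
z = y + H·x̄ = [17] + [-16] = [1]

z = [1]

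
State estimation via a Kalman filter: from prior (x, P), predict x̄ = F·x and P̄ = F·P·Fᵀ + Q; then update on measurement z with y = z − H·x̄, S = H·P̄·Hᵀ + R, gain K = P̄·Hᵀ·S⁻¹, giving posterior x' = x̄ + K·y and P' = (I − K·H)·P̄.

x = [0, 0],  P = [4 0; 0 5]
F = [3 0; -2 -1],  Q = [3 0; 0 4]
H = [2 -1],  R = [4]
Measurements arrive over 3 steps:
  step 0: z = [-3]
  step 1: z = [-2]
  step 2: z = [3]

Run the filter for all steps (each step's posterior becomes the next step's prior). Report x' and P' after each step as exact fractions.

step 0: x̄ = F·x = [0, 0]
step 0: P̄ = F·P·Fᵀ + Q = [39 -24; -24 25]
step 0: y = z − H·x̄ = [-3]
step 0: S = H·P̄·Hᵀ + R = [281]
step 0: K = P̄·Hᵀ·S⁻¹ = [102/281; -73/281]
step 0: x' = x̄ + K·y = [-306/281, 219/281]
step 0: P' = (I − K·H)·P̄ = [555/281 702/281; 702/281 1696/281]
step 1: x̄ = F·x = [-918/281, 393/281]
step 1: P̄ = F·P·Fᵀ + Q = [5838/281 -5436/281; -5436/281 7848/281]
step 1: y = z − H·x̄ = [1667/281]
step 1: S = H·P̄·Hᵀ + R = [54068/281]
step 1: K = P̄·Hᵀ·S⁻¹ = [4278/13517; -4680/13517]
step 1: x' = x̄ + K·y = [-18780/13517, -8859/13517]
step 1: P' = (I − K·H)·P̄ = [20310/13517 23508/13517; 23508/13517 65736/13517]
step 2: x̄ = F·x = [-56340/13517, 46419/13517]
step 2: P̄ = F·P·Fᵀ + Q = [223341/13517 -192384/13517; -192384/13517 295076/13517]
step 2: y = z − H·x̄ = [199650/13517]
step 2: S = H·P̄·Hᵀ + R = [2012044/13517]
step 2: K = P̄·Hᵀ·S⁻¹ = [319533/1006022; -169961/503011]
step 2: x' = x̄ + K·y = [263205/503011, -782973/503011]
step 2: P' = (I − K·H)·P̄ = [757686/503011 876306/503011; 876306/503011 2432456/503011]

step 0: x' = [-306/281, 219/281], P' = [555/281 702/281; 702/281 1696/281]
step 1: x' = [-18780/13517, -8859/13517], P' = [20310/13517 23508/13517; 23508/13517 65736/13517]
step 2: x' = [263205/503011, -782973/503011], P' = [757686/503011 876306/503011; 876306/503011 2432456/503011]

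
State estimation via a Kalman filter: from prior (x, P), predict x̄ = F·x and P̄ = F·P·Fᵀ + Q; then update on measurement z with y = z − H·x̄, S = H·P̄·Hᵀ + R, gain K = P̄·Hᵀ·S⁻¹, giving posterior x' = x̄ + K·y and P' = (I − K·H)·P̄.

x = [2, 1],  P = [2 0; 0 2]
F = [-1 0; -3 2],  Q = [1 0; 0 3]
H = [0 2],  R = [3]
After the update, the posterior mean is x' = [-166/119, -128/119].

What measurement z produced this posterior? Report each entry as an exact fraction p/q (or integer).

z = [-2]

x̄ = F·x = [-2, -4]
P̄ = F·P·Fᵀ + Q = [3 6; 6 29]
S = H·P̄·Hᵀ + R = [119]
K = P̄·Hᵀ·S⁻¹ = [12/119; 58/119]
x' − x̄ = [72/119, 348/119] = K·y
y = (KᵀK)⁻¹·Kᵀ·(x' − x̄) = [6]
z = y + H·x̄ = [6] + [-8] = [-2]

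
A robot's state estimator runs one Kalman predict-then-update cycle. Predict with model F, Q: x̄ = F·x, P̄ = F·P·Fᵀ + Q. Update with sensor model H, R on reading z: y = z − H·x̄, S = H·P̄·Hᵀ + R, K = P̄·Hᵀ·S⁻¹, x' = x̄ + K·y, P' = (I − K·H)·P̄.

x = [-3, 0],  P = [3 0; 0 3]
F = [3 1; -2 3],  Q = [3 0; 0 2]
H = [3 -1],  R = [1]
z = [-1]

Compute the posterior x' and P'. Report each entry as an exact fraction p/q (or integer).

x̄ = F·x = [-9, 6]
P̄ = F·P·Fᵀ + Q = [33 -9; -9 41]
y = z − H·x̄ = [32]
S = H·P̄·Hᵀ + R = [393]
K = P̄·Hᵀ·S⁻¹ = [36/131; -68/393]
x' = x̄ + K·y = [-27/131, 182/393]
P' = (I − K·H)·P̄ = [435/131 1269/131; 1269/131 11489/393]

x' = [-27/131, 182/393]
P' = [435/131 1269/131; 1269/131 11489/393]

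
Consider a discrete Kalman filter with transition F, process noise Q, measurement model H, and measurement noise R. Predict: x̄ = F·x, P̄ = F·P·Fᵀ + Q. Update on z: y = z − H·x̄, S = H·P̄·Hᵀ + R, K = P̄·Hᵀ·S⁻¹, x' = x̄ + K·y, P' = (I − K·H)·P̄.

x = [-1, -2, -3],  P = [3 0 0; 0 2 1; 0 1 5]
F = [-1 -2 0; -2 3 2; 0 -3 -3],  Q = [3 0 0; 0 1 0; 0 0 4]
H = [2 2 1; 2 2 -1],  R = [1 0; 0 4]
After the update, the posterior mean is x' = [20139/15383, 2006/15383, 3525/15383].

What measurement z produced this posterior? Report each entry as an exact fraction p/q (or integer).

z = [3, 3]

x̄ = F·x = [5, -10, 15]
P̄ = F·P·Fᵀ + Q = [14 -10 18; -10 63 -63; 18 -63 85]
S = H·P̄·Hᵀ + R = [134 143; 143 497]
K = P̄·Hᵀ·S⁻¹ = [4784/15383 -1686/15383; -932/15383 5499/15383; 22540/46149 -22735/46149]
x' − x̄ = [-56776/15383, 155836/15383, -227220/15383] = K·y
y = (KᵀK)⁻¹·Kᵀ·(x' − x̄) = [-2, 28]
z = y + H·x̄ = [-2, 28] + [5, -25] = [3, 3]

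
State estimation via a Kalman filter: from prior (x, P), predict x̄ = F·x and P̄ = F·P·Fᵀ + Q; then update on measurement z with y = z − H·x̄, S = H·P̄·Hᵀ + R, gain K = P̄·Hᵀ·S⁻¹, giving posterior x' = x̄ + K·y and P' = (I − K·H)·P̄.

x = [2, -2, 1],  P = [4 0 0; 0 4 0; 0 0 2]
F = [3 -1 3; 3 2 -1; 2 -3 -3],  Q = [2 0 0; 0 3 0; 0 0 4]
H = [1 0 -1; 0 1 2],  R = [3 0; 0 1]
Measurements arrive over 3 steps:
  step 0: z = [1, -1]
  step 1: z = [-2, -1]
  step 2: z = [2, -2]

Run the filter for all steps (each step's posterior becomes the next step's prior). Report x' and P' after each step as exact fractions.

step 0: x' = [48005/14481, -8063/1609, 29519/14481], P' = [131726/14481 -21575/1609 99560/14481; -21575/1609 95693/3218 -23687/1609; 99560/14481 -23687/1609 109136/14481]
step 1: x' = [-44377967/15546343, 16605107/31092686, -11418585/15546343], P' = [4891476211/279834174 -425907923/15546343 3903512299/279834174; -425907923/15546343 1607930669/31092686 -401655350/15546343; 3903512299/279834174 -401655350/15546343 3681607075/279834174]
step 2: x' = [14789620995853/2537434412187, -17314471349377/1691622941458, 10471231383841/2537434412187], P' = [161699385532589/10149737648748 -82831228122113/3383245882916 126876119738561/10149737648748; -82831228122113/3383245882916 156490143564701/3383245882916 -78216754794077/3383245882916; 126876119738561/10149737648748 -78216754794077/3383245882916 119809967368769/10149737648748]

step 0: x̄ = F·x = [11, 1, 7]
step 0: P̄ = F·P·Fᵀ + Q = [60 22 18; 22 57 6; 18 6 74]
step 0: y = z − H·x̄ = [-3, -16]
step 0: S = H·P̄·Hᵀ + R = [101 -96; -96 378]
step 0: K = P̄·Hᵀ·S⁻¹ = [3574/4827 4945/14481; 704/1609 945/3218; -1064/4827 5089/14481]
step 0: x' = x̄ + K·y = [48005/14481, -8063/1609, 29519/14481]
step 0: P' = (I − K·H)·P̄ = [131726/14481 -21575/1609 99560/14481; -21575/1609 95693/3218 -23687/1609; 99560/14481 -23687/1609 109136/14481]
step 1: x̄ = F·x = [101713/4827, -30638/14481, 225154/14481]
step 1: P̄ = F·P·Fᵀ + Q = [1525237/3218 -493519/4827 2810887/9654; -493519/4827 985859/14481 -950683/14481; 2810887/9654 -950683/14481 5481409/28962]
step 1: y = z − H·x̄ = [-108947/14481, -48239/1609]
step 1: S = H·P̄·Hᵀ + R = [1215053/14481 269042/1609; 269042/1609 906714/1609]
step 1: K = P̄·Hᵀ·S⁻¹ = [94796/80551 70340992/139917087; -41887/80551 1309269/31092686; 21292/80551 66708925/139917087]
step 1: x' = x̄ + K·y = [-44377967/15546343, 16605107/31092686, -11418585/15546343]
step 1: P' = (I − K·H)·P̄ = [4891476211/279834174 -425907923/15546343 3903512299/279834174; -425907923/15546343 1607930669/31092686 -401655350/15546343; 3903512299/279834174 -401655350/15546343 3681607075/279834174]
step 2: x̄ = F·x = [-351384419/31092686, -105110209/15546343, -158815679/31092686]
step 2: P̄ = F·P·Fᵀ + Q = [27980983201/31092686 -7691802586/46639029 51875510437/93278058; -7691802586/46639029 9965949809/139917087 -14676055477/139917087; 51875510437/93278058 -14676055477/139917087 49539859892/139917087]
step 2: y = z − H·x̄ = [127377056/15546343, 232833202/15546343]
step 2: S = H·P̄·Hᵀ + R = [40495008493/279834174 5349717694/15546343; 5349717694/15546343 16617898284/15546343]
step 2: K = P̄·Hᵀ·S⁻¹ = [967312938723/845811470729 5258555110783/10149737648748; -384539444003/845811470729 56633976547/3383245882916; 196282010272/845811470729 4969670355307/10149737648748]
step 2: x' = x̄ + K·y = [14789620995853/2537434412187, -17314471349377/1691622941458, 10471231383841/2537434412187]
step 2: P' = (I − K·H)·P̄ = [161699385532589/10149737648748 -82831228122113/3383245882916 126876119738561/10149737648748; -82831228122113/3383245882916 156490143564701/3383245882916 -78216754794077/3383245882916; 126876119738561/10149737648748 -78216754794077/3383245882916 119809967368769/10149737648748]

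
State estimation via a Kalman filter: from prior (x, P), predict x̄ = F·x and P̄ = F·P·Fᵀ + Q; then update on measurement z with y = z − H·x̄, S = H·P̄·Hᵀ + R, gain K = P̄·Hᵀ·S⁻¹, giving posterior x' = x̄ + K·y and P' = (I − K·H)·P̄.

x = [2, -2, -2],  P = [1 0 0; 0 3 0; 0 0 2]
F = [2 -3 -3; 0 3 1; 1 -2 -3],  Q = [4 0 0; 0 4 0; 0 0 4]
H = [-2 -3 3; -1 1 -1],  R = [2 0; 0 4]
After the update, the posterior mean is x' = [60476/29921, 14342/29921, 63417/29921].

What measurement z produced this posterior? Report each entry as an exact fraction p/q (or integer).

x̄ = F·x = [16, -8, 12]
P̄ = F·P·Fᵀ + Q = [53 -33 38; -33 33 -24; 38 -24 35]
S = H·P̄·Hᵀ + R = [406 -313; -313 315]
K = P̄·Hᵀ·S⁻¹ = [-5107/29921 -16853/29921; -4905/29921 3675/29921; 1454/29921 -7769/29921]
x' − x̄ = [-418260/29921, 253710/29921, -295635/29921] = K·y
y = (KᵀK)⁻¹·Kᵀ·(x' − x̄) = [-27, 33]
z = y + H·x̄ = [-27, 33] + [28, -36] = [1, -3]

z = [1, -3]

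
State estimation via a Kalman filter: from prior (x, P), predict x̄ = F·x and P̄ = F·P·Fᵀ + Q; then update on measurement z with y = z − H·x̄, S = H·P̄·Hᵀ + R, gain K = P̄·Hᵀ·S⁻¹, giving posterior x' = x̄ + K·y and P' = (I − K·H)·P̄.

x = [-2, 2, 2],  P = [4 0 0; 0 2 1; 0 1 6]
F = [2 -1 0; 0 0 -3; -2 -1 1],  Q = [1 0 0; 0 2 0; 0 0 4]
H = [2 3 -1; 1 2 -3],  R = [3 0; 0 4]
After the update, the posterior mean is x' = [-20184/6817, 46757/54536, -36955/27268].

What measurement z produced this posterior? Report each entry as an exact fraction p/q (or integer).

z = [-2, 3]

x̄ = F·x = [-6, -6, 4]
P̄ = F·P·Fᵀ + Q = [19 3 -15; 3 56 -15; -15 -15 26]
S = H·P̄·Hᵀ + R = [795 743; 743 763]
K = P̄·Hᵀ·S⁻¹ = [-588/6817 1198/6817; 25327/54536 -13227/54536; 7163/27268 -11371/27268]
x' − x̄ = [20718/6817, 373973/54536, -146027/27268] = K·y
y = (KᵀK)⁻¹·Kᵀ·(x' − x̄) = [32, 33]
z = y + H·x̄ = [32, 33] + [-34, -30] = [-2, 3]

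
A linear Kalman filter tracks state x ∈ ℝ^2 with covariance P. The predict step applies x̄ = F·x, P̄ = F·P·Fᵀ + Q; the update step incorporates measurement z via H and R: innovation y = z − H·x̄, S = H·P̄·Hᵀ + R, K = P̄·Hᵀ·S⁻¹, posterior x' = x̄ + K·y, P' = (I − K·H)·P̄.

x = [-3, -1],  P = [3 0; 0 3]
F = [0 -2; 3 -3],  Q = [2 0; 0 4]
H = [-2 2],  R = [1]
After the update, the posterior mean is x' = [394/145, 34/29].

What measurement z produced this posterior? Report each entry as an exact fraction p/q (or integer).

z = [-3]

x̄ = F·x = [2, -6]
P̄ = F·P·Fᵀ + Q = [14 18; 18 58]
S = H·P̄·Hᵀ + R = [145]
K = P̄·Hᵀ·S⁻¹ = [8/145; 16/29]
x' − x̄ = [104/145, 208/29] = K·y
y = (KᵀK)⁻¹·Kᵀ·(x' − x̄) = [13]
z = y + H·x̄ = [13] + [-16] = [-3]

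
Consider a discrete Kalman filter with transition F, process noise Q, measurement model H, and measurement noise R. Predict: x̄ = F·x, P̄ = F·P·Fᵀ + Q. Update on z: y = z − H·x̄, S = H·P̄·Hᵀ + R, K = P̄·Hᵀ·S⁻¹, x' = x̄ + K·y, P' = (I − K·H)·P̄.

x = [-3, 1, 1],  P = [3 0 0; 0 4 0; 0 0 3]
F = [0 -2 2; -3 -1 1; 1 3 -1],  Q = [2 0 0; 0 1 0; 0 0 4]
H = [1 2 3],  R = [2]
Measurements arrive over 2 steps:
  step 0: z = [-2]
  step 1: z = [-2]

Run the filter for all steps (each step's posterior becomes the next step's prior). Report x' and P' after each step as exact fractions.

step 0: x' = [272/87, 227/29, -199/29], P' = [2098/87 470/29 -550/29; 470/29 991/29 -816/29; -550/29 -816/29 734/29]
step 1: x' = [-27988/2017, -253364/14119, 96550/6051], P' = [557190/2017 742210/2017 -681374/2017; 742210/2017 7276499/14119 -940734/2017; -681374/2017 -940734/2017 2565680/6051]

step 0: x̄ = F·x = [0, 9, -1]
step 0: P̄ = F·P·Fᵀ + Q = [30 14 -30; 14 35 -24; -30 -24 46]
step 0: y = z − H·x̄ = [-17]
step 0: S = H·P̄·Hᵀ + R = [174]
step 0: K = P̄·Hᵀ·S⁻¹ = [-16/87; 2/29; 10/29]
step 0: x' = x̄ + K·y = [272/87, 227/29, -199/29]
step 0: P' = (I − K·H)·P̄ = [2098/87 470/29 -550/29; 470/29 991/29 -816/29; -550/29 -816/29 734/29]
step 1: x̄ = F·x = [-852/29, -698/29, 2912/87]
step 1: P̄ = F·P·Fᵀ + Q = [13486/29 12834/29 -15982/29; 12834/29 15800/29 -15969/29; -15982/29 -15969/29 57853/87]
step 1: y = z − H·x̄ = [-722/29]
step 1: S = H·P̄·Hᵀ + R = [14119/29]
step 1: K = P̄·Hᵀ·S⁻¹ = [-1256/2017; -3473/14119; 1419/2017]
step 1: x' = x̄ + K·y = [-27988/2017, -253364/14119, 96550/6051]
step 1: P' = (I − K·H)·P̄ = [557190/2017 742210/2017 -681374/2017; 742210/2017 7276499/14119 -940734/2017; -681374/2017 -940734/2017 2565680/6051]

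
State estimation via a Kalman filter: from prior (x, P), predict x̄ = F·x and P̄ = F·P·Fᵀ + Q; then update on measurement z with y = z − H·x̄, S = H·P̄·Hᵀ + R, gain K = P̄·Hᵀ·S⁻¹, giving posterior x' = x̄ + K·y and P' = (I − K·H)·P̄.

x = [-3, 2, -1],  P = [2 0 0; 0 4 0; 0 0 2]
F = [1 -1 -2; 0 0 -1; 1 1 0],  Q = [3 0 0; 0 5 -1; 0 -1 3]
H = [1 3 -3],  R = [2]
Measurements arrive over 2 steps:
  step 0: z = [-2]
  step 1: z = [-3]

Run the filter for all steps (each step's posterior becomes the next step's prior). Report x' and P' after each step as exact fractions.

step 0: x' = [-118/31, 11/31, -57/217], P' = [352/31 -16/31 98/31; -16/31 105/31 97/31; 98/31 97/31 929/217]
step 1: x' = [-11491/2178, -133/132, -7757/4356], P' = [628103/26136 -889/1584 383959/52272; -889/1584 215/96 6247/3168; 383959/52272 6247/3168 473207/104544]

step 0: x̄ = F·x = [-3, 1, -1]
step 0: P̄ = F·P·Fᵀ + Q = [17 4 -2; 4 7 -1; -2 -1 9]
step 0: y = z − H·x̄ = [-5]
step 0: S = H·P̄·Hᵀ + R = [217]
step 0: K = P̄·Hᵀ·S⁻¹ = [5/31; 4/31; -32/217]
step 0: x' = x̄ + K·y = [-118/31, 11/31, -57/217]
step 0: P' = (I − K·H)·P̄ = [352/31 -16/31 98/31; -16/31 105/31 97/31; 98/31 97/31 929/217]
step 1: x̄ = F·x = [-789/217, 57/217, -107/31]
step 1: P̄ = F·P·Fᵀ + Q = [7762/217 1851/217 -143/31; 1851/217 2014/217 -226/31; -143/31 -226/31 518/31]
step 1: y = z − H·x̄ = [-2280/217]
step 1: S = H·P̄·Hᵀ + R = [104544/217]
step 1: K = P̄·Hᵀ·S⁻¹ = [8159/52272; 383/3168; -16625/104544]
step 1: x' = x̄ + K·y = [-11491/2178, -133/132, -7757/4356]
step 1: P' = (I − K·H)·P̄ = [628103/26136 -889/1584 383959/52272; -889/1584 215/96 6247/3168; 383959/52272 6247/3168 473207/104544]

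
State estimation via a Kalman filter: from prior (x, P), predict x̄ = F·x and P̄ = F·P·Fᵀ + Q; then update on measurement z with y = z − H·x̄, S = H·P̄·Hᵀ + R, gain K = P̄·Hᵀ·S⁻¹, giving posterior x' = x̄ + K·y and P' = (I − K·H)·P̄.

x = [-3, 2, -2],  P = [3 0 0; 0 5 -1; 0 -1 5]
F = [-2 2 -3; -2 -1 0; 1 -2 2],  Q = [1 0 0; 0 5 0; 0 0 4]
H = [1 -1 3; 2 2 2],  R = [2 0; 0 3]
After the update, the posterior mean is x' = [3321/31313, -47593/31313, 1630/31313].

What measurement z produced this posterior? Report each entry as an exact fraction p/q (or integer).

z = [2, -3]

x̄ = F·x = [16, 4, -11]
P̄ = F·P·Fᵀ + Q = [90 -1 -66; -1 22 6; -66 6 55]
S = H·P̄·Hᵀ + R = [179 -38; -38 183]
K = P̄·Hᵀ·S⁻¹ = [-17833/31313 4168/31313; 1137/31313 9476/31313; 16639/31313 1744/31313]
x' − x̄ = [-497687/31313, -172845/31313, 346073/31313] = K·y
y = (KᵀK)⁻¹·Kᵀ·(x' − x̄) = [23, -21]
z = y + H·x̄ = [23, -21] + [-21, 18] = [2, -3]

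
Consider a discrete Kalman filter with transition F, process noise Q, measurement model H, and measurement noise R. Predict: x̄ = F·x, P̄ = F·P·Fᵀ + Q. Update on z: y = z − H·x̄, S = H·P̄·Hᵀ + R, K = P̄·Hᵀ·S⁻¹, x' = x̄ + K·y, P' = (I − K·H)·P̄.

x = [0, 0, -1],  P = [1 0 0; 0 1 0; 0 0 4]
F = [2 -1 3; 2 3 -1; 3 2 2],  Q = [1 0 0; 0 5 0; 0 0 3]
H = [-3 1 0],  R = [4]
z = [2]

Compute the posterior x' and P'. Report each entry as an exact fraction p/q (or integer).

x' = [-157/235, 3/47, -30/47]
P' = [971/470 473/94 220/47; 473/94 1463/94 628/47; 220/47 628/47 864/47]

x̄ = F·x = [-3, 1, -2]
P̄ = F·P·Fᵀ + Q = [42 -11 28; -11 22 4; 28 4 32]
y = z − H·x̄ = [-8]
S = H·P̄·Hᵀ + R = [470]
K = P̄·Hᵀ·S⁻¹ = [-137/470; 11/94; -8/47]
x' = x̄ + K·y = [-157/235, 3/47, -30/47]
P' = (I − K·H)·P̄ = [971/470 473/94 220/47; 473/94 1463/94 628/47; 220/47 628/47 864/47]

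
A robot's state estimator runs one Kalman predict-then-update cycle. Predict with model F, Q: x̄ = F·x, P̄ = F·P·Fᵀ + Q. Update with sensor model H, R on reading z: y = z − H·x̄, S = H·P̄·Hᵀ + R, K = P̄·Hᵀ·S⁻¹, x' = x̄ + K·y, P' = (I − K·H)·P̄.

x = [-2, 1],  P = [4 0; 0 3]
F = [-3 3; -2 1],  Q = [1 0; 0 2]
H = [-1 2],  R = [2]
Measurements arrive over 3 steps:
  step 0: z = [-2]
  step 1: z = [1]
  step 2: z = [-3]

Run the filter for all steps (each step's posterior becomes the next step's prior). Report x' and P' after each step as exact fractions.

step 0: x' = [26/3, 7/2], P' = [574/9 32; 32 33/2]
step 1: x' = [-153/43, -3812/2795], P' = [850/43 464/43; 464/43 17727/2795]
step 2: x' = [105115/82021, -59403/82021], P' = [1269174/82021 689474/82021; 689474/82021 823587/164042]

step 0: x̄ = F·x = [9, 5]
step 0: P̄ = F·P·Fᵀ + Q = [64 33; 33 21]
step 0: y = z − H·x̄ = [-3]
step 0: S = H·P̄·Hᵀ + R = [18]
step 0: K = P̄·Hᵀ·S⁻¹ = [1/9; 1/2]
step 0: x' = x̄ + K·y = [26/3, 7/2]
step 0: P' = (I − K·H)·P̄ = [574/9 32; 32 33/2]
step 1: x̄ = F·x = [-31/2, -83/6]
step 1: P̄ = F·P·Fᵀ + Q = [295/2 865/6; 865/6 2621/18]
step 1: y = z − H·x̄ = [79/6]
step 1: S = H·P̄·Hᵀ + R = [2795/18]
step 1: K = P̄·Hᵀ·S⁻¹ = [39/43; 2647/2795]
step 1: x' = x̄ + K·y = [-153/43, -3812/2795]
step 1: P' = (I − K·H)·P̄ = [850/43 464/43; 464/43 17727/2795]
step 2: x̄ = F·x = [18399/2795, 16078/2795]
step 2: P̄ = F·P·Fᵀ + Q = [116708/2795 113241/2795; 113241/2795 123677/2795]
step 2: y = z − H·x̄ = [-22142/2795]
step 2: S = H·P̄·Hᵀ + R = [164042/2795]
step 2: K = P̄·Hᵀ·S⁻¹ = [54887/82021; 134113/164042]
step 2: x' = x̄ + K·y = [105115/82021, -59403/82021]
step 2: P' = (I − K·H)·P̄ = [1269174/82021 689474/82021; 689474/82021 823587/164042]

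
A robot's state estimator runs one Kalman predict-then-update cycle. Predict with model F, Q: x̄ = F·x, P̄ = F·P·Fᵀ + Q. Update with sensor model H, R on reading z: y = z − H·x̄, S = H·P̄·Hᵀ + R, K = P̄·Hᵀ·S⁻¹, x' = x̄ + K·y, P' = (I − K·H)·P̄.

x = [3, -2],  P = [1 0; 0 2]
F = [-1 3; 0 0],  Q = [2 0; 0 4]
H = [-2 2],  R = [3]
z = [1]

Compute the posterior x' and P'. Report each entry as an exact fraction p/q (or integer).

x' = [-213/103, -136/103]
P' = [399/103 336/103; 336/103 348/103]

x̄ = F·x = [-9, 0]
P̄ = F·P·Fᵀ + Q = [21 0; 0 4]
y = z − H·x̄ = [-17]
S = H·P̄·Hᵀ + R = [103]
K = P̄·Hᵀ·S⁻¹ = [-42/103; 8/103]
x' = x̄ + K·y = [-213/103, -136/103]
P' = (I − K·H)·P̄ = [399/103 336/103; 336/103 348/103]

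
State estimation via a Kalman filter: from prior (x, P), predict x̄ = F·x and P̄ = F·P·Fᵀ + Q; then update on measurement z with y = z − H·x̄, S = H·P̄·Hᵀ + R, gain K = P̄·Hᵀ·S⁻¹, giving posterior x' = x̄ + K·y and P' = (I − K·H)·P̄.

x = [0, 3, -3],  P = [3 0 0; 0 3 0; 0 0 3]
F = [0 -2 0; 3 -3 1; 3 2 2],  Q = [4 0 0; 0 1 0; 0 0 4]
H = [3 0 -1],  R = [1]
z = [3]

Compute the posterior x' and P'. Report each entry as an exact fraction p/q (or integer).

x̄ = F·x = [-6, -12, 0]
P̄ = F·P·Fᵀ + Q = [16 18 -12; 18 58 15; -12 15 55]
y = z − H·x̄ = [21]
S = H·P̄·Hᵀ + R = [272]
K = P̄·Hᵀ·S⁻¹ = [15/68; 39/272; -91/272]
x' = x̄ + K·y = [-93/68, -2445/272, -1911/272]
P' = (I − K·H)·P̄ = [47/17 639/68 549/68; 639/68 14255/272 7629/272; 549/68 7629/272 6679/272]

x' = [-93/68, -2445/272, -1911/272]
P' = [47/17 639/68 549/68; 639/68 14255/272 7629/272; 549/68 7629/272 6679/272]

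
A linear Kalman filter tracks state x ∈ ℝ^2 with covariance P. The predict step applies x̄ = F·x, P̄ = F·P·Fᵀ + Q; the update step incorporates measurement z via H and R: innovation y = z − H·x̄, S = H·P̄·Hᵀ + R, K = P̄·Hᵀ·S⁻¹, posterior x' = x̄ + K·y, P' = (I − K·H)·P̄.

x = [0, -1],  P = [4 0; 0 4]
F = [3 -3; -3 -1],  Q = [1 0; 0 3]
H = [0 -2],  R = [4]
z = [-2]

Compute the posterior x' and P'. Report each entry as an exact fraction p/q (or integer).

x̄ = F·x = [3, 1]
P̄ = F·P·Fᵀ + Q = [73 -24; -24 43]
y = z − H·x̄ = [0]
S = H·P̄·Hᵀ + R = [176]
K = P̄·Hᵀ·S⁻¹ = [3/11; -43/88]
x' = x̄ + K·y = [3, 1]
P' = (I − K·H)·P̄ = [659/11 -6/11; -6/11 43/44]

x' = [3, 1]
P' = [659/11 -6/11; -6/11 43/44]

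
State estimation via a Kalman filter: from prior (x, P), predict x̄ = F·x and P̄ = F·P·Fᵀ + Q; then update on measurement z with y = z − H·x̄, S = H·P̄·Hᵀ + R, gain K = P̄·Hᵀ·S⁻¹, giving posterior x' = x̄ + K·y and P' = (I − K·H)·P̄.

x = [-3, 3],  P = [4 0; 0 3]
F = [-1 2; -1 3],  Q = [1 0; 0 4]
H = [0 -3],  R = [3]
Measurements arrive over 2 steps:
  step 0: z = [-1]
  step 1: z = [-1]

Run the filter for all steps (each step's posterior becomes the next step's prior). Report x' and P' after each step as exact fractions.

step 0: x' = [92/53, 47/106], P' = [175/53 11/53; 11/53 35/106]
step 1: x' = [-1530/2977, 914/2977], P' = [8536/2977 450/2977; 450/2977 957/2977]

step 0: x̄ = F·x = [9, 12]
step 0: P̄ = F·P·Fᵀ + Q = [17 22; 22 35]
step 0: y = z − H·x̄ = [35]
step 0: S = H·P̄·Hᵀ + R = [318]
step 0: K = P̄·Hᵀ·S⁻¹ = [-11/53; -35/106]
step 0: x' = x̄ + K·y = [92/53, 47/106]
step 0: P' = (I − K·H)·P̄ = [175/53 11/53; 11/53 35/106]
step 1: x̄ = F·x = [-45/53, -43/106]
step 1: P̄ = F·P·Fᵀ + Q = [254/53 225/53; 225/53 957/106]
step 1: y = z − H·x̄ = [-235/106]
step 1: S = H·P̄·Hᵀ + R = [8931/106]
step 1: K = P̄·Hᵀ·S⁻¹ = [-450/2977; -957/2977]
step 1: x' = x̄ + K·y = [-1530/2977, 914/2977]
step 1: P' = (I − K·H)·P̄ = [8536/2977 450/2977; 450/2977 957/2977]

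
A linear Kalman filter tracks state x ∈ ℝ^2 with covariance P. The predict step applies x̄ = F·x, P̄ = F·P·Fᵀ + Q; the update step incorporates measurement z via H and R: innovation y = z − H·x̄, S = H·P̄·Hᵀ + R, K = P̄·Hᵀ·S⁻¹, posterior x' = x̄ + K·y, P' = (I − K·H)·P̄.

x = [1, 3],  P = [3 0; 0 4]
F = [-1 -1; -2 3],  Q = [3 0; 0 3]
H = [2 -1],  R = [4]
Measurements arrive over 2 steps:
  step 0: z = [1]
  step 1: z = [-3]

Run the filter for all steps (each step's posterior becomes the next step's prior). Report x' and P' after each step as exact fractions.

step 0: x' = [-60/119, -25/17], P' = [514/119 132/17; 132/17 300/17]
step 1: x' = [-55787/54761, 47781/54761], P' = [110737/54761 158138/54761; 158138/54761 406744/54761]

step 0: x̄ = F·x = [-4, 7]
step 0: P̄ = F·P·Fᵀ + Q = [10 -6; -6 51]
step 0: y = z − H·x̄ = [16]
step 0: S = H·P̄·Hᵀ + R = [119]
step 0: K = P̄·Hᵀ·S⁻¹ = [26/119; -9/17]
step 0: x' = x̄ + K·y = [-60/119, -25/17]
step 0: P' = (I − K·H)·P̄ = [514/119 132/17; 132/17 300/17]
step 1: x̄ = F·x = [235/119, -405/119]
step 1: P̄ = F·P·Fᵀ + Q = [4819/119 -6196/119; -6196/119 10225/119]
step 1: y = z − H·x̄ = [-176/17]
step 1: S = H·P̄·Hᵀ + R = [7823/17]
step 1: K = P̄·Hᵀ·S⁻¹ = [2262/7823; -3231/7823]
step 1: x' = x̄ + K·y = [-55787/54761, 47781/54761]
step 1: P' = (I − K·H)·P̄ = [110737/54761 158138/54761; 158138/54761 406744/54761]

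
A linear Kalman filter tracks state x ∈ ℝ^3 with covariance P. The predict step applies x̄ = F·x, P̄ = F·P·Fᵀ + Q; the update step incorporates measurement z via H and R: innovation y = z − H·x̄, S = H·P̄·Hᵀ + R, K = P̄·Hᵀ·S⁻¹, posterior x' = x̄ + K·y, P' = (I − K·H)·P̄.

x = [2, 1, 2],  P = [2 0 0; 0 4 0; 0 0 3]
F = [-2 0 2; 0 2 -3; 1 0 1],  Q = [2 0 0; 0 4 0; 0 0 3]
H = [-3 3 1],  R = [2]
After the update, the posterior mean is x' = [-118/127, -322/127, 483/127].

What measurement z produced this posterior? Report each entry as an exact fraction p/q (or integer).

z = [-1]

x̄ = F·x = [0, -4, 4]
P̄ = F·P·Fᵀ + Q = [22 -18 2; -18 47 -9; 2 -9 8]
S = H·P̄·Hᵀ + R = [889]
K = P̄·Hᵀ·S⁻¹ = [-118/889; 186/889; -25/889]
x' − x̄ = [-118/127, 186/127, -25/127] = K·y
y = (KᵀK)⁻¹·Kᵀ·(x' − x̄) = [7]
z = y + H·x̄ = [7] + [-8] = [-1]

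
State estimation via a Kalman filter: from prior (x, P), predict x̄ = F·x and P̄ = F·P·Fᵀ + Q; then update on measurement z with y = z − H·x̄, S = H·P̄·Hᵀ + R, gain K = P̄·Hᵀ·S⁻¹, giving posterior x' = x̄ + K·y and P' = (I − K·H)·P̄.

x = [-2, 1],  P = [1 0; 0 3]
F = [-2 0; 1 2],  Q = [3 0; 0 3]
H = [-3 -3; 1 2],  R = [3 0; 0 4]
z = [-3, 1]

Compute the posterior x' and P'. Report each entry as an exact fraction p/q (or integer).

x' = [1315/619, -594/619]
P' = [1756/619 -1520/619; -1520/619 1468/619]

x̄ = F·x = [4, 0]
P̄ = F·P·Fᵀ + Q = [7 -2; -2 16]
y = z − H·x̄ = [9, -3]
S = H·P̄·Hᵀ + R = [174 -99; -99 67]
K = P̄·Hᵀ·S⁻¹ = [-236/619 -321/619; 52/619 354/619]
x' = x̄ + K·y = [1315/619, -594/619]
P' = (I − K·H)·P̄ = [1756/619 -1520/619; -1520/619 1468/619]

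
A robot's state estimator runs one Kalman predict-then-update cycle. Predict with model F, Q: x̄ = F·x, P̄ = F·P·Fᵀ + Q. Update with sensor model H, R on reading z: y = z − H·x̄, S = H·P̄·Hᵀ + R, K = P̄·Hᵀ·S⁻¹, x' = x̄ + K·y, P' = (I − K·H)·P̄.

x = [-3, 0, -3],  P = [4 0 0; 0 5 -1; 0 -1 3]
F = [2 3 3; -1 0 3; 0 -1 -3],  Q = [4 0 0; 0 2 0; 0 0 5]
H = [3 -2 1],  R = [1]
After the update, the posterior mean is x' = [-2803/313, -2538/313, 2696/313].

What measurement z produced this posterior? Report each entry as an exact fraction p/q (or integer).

z = [-2]

x̄ = F·x = [-15, -6, 9]
P̄ = F·P·Fᵀ + Q = [74 10 -30; 10 33 -24; -30 -24 31]
S = H·P̄·Hᵀ + R = [626]
K = P̄·Hᵀ·S⁻¹ = [86/313; -30/313; -11/626]
x' − x̄ = [1892/313, -660/313, -121/313] = K·y
y = (KᵀK)⁻¹·Kᵀ·(x' − x̄) = [22]
z = y + H·x̄ = [22] + [-24] = [-2]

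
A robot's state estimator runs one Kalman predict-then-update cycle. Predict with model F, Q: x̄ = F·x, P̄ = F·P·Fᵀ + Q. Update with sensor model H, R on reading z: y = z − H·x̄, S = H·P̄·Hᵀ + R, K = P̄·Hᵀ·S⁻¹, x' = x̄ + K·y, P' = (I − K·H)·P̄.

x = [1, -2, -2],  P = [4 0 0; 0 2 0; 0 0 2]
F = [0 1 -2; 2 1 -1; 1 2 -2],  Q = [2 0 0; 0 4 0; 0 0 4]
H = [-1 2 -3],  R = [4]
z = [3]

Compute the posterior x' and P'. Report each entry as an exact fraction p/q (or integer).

x' = [28/23, 43/23, -3/23]
P' = [114/23 111/23 42/23; 111/23 1095/46 329/23; 42/23 329/23 214/23]

x̄ = F·x = [2, 2, 1]
P̄ = F·P·Fᵀ + Q = [12 6 12; 6 24 16; 12 16 24]
y = z − H·x̄ = [4]
S = H·P̄·Hᵀ + R = [184]
K = P̄·Hᵀ·S⁻¹ = [-9/46; -3/92; -13/46]
x' = x̄ + K·y = [28/23, 43/23, -3/23]
P' = (I − K·H)·P̄ = [114/23 111/23 42/23; 111/23 1095/46 329/23; 42/23 329/23 214/23]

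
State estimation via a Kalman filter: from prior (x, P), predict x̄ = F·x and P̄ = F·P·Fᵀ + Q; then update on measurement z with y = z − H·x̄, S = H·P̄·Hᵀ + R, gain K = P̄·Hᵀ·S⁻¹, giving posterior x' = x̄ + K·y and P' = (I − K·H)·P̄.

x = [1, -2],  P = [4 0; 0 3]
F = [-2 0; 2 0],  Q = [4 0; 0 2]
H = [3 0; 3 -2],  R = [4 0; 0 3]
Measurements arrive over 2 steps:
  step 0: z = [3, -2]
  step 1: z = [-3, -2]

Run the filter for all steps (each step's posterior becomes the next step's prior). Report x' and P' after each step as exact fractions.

step 0: x̄ = F·x = [-2, 2]
step 0: P̄ = F·P·Fᵀ + Q = [20 -16; -16 18]
step 0: y = z − H·x̄ = [9, 8]
step 0: S = H·P̄·Hᵀ + R = [184 276; 276 447]
step 0: K = P̄·Hᵀ·S⁻¹ = [119/506 2/33; 72/253 -4/11]
step 0: x' = x̄ + K·y = [83/138, 38/23]
step 0: P' = (I − K·H)·P̄ = [238/759 96/253; 96/253 282/253]
step 1: x̄ = F·x = [-83/69, 83/69]
step 1: P̄ = F·P·Fᵀ + Q = [3988/759 -952/759; -952/759 2470/759]
step 1: y = z − H·x̄ = [14/23, 277/69]
step 1: S = H·P̄·Hᵀ + R = [12976/253 13868/253; 13868/253 59473/759]
step 1: K = P̄·Hᵀ·S⁻¹ = [44325/192448 3467/48112; 25443/96224 -7603/24056]
step 1: x' = x̄ + K·y = [-74421/96224, 4573/48112]
step 1: P' = (I − K·H)·P̄ = [14775/48112 8481/24056; 8481/24056 12063/12028]

step 0: x' = [83/138, 38/23], P' = [238/759 96/253; 96/253 282/253]
step 1: x' = [-74421/96224, 4573/48112], P' = [14775/48112 8481/24056; 8481/24056 12063/12028]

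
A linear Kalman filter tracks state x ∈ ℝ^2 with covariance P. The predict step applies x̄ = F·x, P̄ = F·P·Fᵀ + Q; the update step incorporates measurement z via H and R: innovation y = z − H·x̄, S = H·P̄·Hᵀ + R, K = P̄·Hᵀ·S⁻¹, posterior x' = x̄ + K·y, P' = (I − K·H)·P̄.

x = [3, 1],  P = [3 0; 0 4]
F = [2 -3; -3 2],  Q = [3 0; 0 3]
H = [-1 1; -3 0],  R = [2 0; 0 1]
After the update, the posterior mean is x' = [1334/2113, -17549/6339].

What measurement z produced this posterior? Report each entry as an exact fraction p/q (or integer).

z = [-3, -2]

x̄ = F·x = [3, -7]
P̄ = F·P·Fᵀ + Q = [51 -42; -42 46]
S = H·P̄·Hᵀ + R = [183 279; 279 460]
K = P̄·Hᵀ·S⁻¹ = [-31/2113 -684/2113; 5326/6339 -498/2113]
x' − x̄ = [-5005/2113, 26824/6339] = K·y
y = (KᵀK)⁻¹·Kᵀ·(x' − x̄) = [7, 7]
z = y + H·x̄ = [7, 7] + [-10, -9] = [-3, -2]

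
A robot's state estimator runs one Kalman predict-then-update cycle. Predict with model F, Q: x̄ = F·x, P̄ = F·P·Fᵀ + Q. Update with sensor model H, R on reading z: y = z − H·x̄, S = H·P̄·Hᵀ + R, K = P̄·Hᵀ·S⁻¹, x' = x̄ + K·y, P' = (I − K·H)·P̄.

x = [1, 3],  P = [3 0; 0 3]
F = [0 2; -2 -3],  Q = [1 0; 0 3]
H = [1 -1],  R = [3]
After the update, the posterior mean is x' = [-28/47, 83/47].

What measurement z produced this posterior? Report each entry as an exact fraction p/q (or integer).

x̄ = F·x = [6, -11]
P̄ = F·P·Fᵀ + Q = [13 -18; -18 42]
S = H·P̄·Hᵀ + R = [94]
K = P̄·Hᵀ·S⁻¹ = [31/94; -30/47]
x' − x̄ = [-310/47, 600/47] = K·y
y = (KᵀK)⁻¹·Kᵀ·(x' − x̄) = [-20]
z = y + H·x̄ = [-20] + [17] = [-3]

z = [-3]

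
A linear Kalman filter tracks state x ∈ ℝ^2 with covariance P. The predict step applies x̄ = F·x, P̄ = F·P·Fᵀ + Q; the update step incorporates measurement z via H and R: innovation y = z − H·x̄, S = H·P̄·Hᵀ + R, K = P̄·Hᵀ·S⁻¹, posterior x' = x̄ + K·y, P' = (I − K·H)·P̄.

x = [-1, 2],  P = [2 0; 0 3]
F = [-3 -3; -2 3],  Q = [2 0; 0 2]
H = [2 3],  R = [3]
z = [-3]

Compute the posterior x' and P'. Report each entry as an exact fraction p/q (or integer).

x' = [-2061/344, 1051/344]
P' = [13767/344 -9129/344; -9129/344 6167/344]

x̄ = F·x = [-3, 8]
P̄ = F·P·Fᵀ + Q = [47 -15; -15 37]
y = z − H·x̄ = [-21]
S = H·P̄·Hᵀ + R = [344]
K = P̄·Hᵀ·S⁻¹ = [49/344; 81/344]
x' = x̄ + K·y = [-2061/344, 1051/344]
P' = (I − K·H)·P̄ = [13767/344 -9129/344; -9129/344 6167/344]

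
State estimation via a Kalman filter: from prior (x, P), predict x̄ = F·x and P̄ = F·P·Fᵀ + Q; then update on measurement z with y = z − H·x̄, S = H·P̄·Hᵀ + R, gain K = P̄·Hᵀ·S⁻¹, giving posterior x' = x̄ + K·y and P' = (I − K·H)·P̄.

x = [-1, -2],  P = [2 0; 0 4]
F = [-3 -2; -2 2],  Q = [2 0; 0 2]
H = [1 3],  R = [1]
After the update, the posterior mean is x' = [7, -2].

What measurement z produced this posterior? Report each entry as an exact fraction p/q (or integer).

z = [1]

x̄ = F·x = [7, -2]
P̄ = F·P·Fᵀ + Q = [36 -4; -4 26]
S = H·P̄·Hᵀ + R = [247]
K = P̄·Hᵀ·S⁻¹ = [24/247; 74/247]
x' − x̄ = [0, 0] = K·y
y = (KᵀK)⁻¹·Kᵀ·(x' − x̄) = [0]
z = y + H·x̄ = [0] + [1] = [1]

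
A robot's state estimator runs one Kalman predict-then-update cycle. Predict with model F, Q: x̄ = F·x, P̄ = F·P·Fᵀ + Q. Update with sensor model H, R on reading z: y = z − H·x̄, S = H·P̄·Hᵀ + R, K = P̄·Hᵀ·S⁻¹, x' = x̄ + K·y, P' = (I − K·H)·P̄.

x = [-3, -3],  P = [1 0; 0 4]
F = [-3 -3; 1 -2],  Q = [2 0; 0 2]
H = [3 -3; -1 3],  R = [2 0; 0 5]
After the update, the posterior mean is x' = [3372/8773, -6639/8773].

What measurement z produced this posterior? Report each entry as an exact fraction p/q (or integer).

x̄ = F·x = [18, 3]
P̄ = F·P·Fᵀ + Q = [47 21; 21 19]
S = H·P̄·Hᵀ + R = [218 -60; -60 97]
K = P̄·Hᵀ·S⁻¹ = [4263/8773 4084/8773; 1371/8773 4104/8773]
x' − x̄ = [-154542/8773, -32958/8773] = K·y
y = (KᵀK)⁻¹·Kᵀ·(x' − x̄) = [-42, 6]
z = y + H·x̄ = [-42, 6] + [45, -9] = [3, -3]

z = [3, -3]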